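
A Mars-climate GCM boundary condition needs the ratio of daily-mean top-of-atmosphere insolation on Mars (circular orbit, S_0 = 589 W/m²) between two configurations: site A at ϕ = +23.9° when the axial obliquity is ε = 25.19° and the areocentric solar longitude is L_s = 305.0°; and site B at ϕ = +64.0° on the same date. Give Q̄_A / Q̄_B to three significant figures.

Q̄_A / Q̄_B ≈ 14.3

— Configuration A (ϕ=+23.9°):
sin δ = sin 25.19° × sin 305.0° = -0.34865, so δ = -20.405°.
cos h₀ = −tan(+23.9°) tan(-20.405°) = 0.1648, h₀ = 1.4052 rad.
Bracket: h₀ sin ϕ sin δ + cos ϕ cos δ sin h₀ = 1.4052×0.40514×-0.34865 + 0.91425×0.93725×0.98632 = -0.198487 + 0.845159 = 0.646672.
Q̄ = (S_0/π) × [bracket] = (589/π) × 0.646672 = 121.24 W/m².
— Configuration B (ϕ=+64.0°):
cos h₀ = −tan(+64.0°) tan(-20.405°) = 0.7627, h₀ = 0.7033 rad.
Bracket: h₀ sin ϕ sin δ + cos ϕ cos δ sin h₀ = 0.7033×0.89879×-0.34865 + 0.43837×0.93725×0.64676 = -0.220388 + 0.265729 = 0.045341.
Q̄ = (S_0/π) × [bracket] = (589/π) × 0.045341 = 8.5007 W/m².
Ratio Q̄_A / Q̄_B = 121.24 / 8.5007 = 14.26.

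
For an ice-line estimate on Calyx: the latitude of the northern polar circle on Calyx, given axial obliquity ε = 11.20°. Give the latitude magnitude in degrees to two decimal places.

The polar circle is the lowest latitude that experiences at least one full rotation of continuous daylight at the northern-summer solstice; it lies at |φ| = 90° − ε = 90° − 11.20° = 78.80°.

78.80°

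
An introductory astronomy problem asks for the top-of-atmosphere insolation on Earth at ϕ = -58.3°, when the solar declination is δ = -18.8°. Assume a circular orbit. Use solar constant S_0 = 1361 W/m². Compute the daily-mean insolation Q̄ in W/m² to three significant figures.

cos h₀ = −tan(-58.3°) tan(-18.800°) = -0.5512, h₀ = 2.1546 rad.
Bracket: h₀ sin ϕ sin δ + cos ϕ cos δ sin h₀ = 2.1546×-0.85081×-0.32227 + 0.52547×0.94665×0.83437 = 0.590771 + 0.415046 = 1.005817.
Q̄ = (S_0/π) × [bracket] = (1361/π) × 1.005817 = 435.7 W/m².

Q̄ ≈ 436 W/m²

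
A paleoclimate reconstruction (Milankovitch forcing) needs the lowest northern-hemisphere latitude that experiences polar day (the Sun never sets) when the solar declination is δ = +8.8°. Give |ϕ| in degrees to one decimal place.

Polar day requires cos h₀ = −tan ϕ tan δ ≤ −1, i.e. tan ϕ tan δ ≥ 1.
The boundary is |tan ϕ| · |tan δ| = 1, so |ϕ| = 90° − |δ| = 90° − 8.8° = 81.2° in the northern hemisphere.

|ϕ| = 81.2°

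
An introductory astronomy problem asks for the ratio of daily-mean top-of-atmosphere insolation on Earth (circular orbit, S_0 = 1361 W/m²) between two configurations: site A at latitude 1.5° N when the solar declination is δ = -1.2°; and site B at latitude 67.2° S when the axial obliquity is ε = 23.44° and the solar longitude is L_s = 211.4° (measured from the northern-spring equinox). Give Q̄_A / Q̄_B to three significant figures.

— Configuration A (ϕ=+1.5°):
cos h₀ = −tan(+1.5°) tan(-1.200°) = 0.0005, h₀ = 1.5702 rad.
Bracket: h₀ sin ϕ sin δ + cos ϕ cos δ sin h₀ = 1.5702×0.02618×-0.02094 + 0.99966×0.99978×1.00000 = -0.000861 + 0.999440 = 0.998579.
Q̄ = (S_0/π) × [bracket] = (1361/π) × 0.998579 = 432.60 W/m².
— Configuration B (ϕ=-67.2°):
Solar declination: sin δ = sin ε · sin L_s = sin 23.44° × sin 211.4° = -0.20725, so δ = -11.961°.
cos h₀ = −tan(-67.2°) tan(-11.961°) = -0.5040, h₀ = 2.0990 rad.
Bracket: h₀ sin ϕ sin δ + cos ϕ cos δ sin h₀ = 2.0990×-0.92186×-0.20725 + 0.38752×0.97829×0.86372 = 0.401025 + 0.327442 = 0.728467.
Q̄ = (S_0/π) × [bracket] = (1361/π) × 0.728467 = 315.59 W/m².
Ratio Q̄_A / Q̄_B = 432.60 / 315.59 = 1.371.

Q̄_A / Q̄_B ≈ 1.37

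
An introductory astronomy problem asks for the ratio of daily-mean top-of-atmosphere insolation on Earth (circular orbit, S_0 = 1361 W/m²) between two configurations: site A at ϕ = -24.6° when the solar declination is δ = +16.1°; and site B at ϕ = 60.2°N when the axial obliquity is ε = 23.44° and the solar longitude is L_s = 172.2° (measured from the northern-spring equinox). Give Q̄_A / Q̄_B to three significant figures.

Q̄_A / Q̄_B ≈ 1.22

— Configuration A (ϕ=-24.6°):
cos h₀ = −tan(-24.6°) tan(+16.100°) = 0.1321, h₀ = 1.4383 rad.
Bracket: h₀ sin ϕ sin δ + cos ϕ cos δ sin h₀ = 1.4383×-0.41628×0.27731 + 0.90924×0.96078×0.99123 = -0.166035 + 0.865918 = 0.699883.
Q̄ = (S_0/π) × [bracket] = (1361/π) × 0.699883 = 303.20 W/m².
— Configuration B (ϕ=+60.2°):
Solar declination: sin δ = sin ε · sin L_s = sin 23.44° × sin 172.2° = 0.05399, so δ = +3.095°.
cos h₀ = −tan(+60.2°) tan(+3.095°) = -0.0944, h₀ = 1.6653 rad.
Bracket: h₀ sin ϕ sin δ + cos ϕ cos δ sin h₀ = 1.6653×0.86777×0.05399 + 0.49697×0.99854×0.99553 = 0.078021 + 0.494026 = 0.572047.
Q̄ = (S_0/π) × [bracket] = (1361/π) × 0.572047 = 247.82 W/m².
Ratio Q̄_A / Q̄_B = 303.20 / 247.82 = 1.223.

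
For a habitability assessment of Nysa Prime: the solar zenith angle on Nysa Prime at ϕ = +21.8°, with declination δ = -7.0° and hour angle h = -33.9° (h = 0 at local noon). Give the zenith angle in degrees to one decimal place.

θ_z = 44.0°

cos θ_z = sin ϕ sin δ + cos ϕ cos δ cos h = -0.045258 + 0.764910 = 0.719652.
θ_z = arccos(0.719652) = 44.0°.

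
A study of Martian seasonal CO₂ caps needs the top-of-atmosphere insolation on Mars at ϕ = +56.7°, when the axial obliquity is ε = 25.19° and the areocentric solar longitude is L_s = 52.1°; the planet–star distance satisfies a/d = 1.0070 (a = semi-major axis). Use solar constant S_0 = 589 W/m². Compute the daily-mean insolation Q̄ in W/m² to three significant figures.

sin δ = sin 25.19° × sin 52.1° = 0.33585, so δ = +19.624°.
cos h₀ = −tan(+56.7°) tan(+19.624°) = -0.5428, h₀ = 2.1446 rad.
Bracket: h₀ sin ϕ sin δ + cos ϕ cos δ sin h₀ = 2.1446×0.83581×0.33585 + 0.54902×0.94192×0.83985 = 0.602004 + 0.434314 = 1.036318.
Inverse-square distance factor (a/d)² = 1.0070² = 1.014049.
Q̄ = (S_0/π) × 1.014049 × [bracket] = (589/π) × 1.014049 × 1.036318 = 197.0 W/m².

Q̄ ≈ 197 W/m²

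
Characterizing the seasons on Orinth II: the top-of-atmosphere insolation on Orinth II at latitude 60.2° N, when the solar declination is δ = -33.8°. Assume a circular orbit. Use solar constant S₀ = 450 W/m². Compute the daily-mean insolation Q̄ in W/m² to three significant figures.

cos H₀ = −tan(+60.2°) tan(-33.800°) = 1.1689 ≥ 1 ⇒ polar night, H₀ = 0 and Q̄ = 0.

Q̄ ≈ 0.00 W/m²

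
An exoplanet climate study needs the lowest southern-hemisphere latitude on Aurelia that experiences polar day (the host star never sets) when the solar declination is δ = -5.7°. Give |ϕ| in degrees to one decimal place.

Polar day requires cos h₀ = −tan ϕ tan δ ≤ −1, i.e. tan ϕ tan δ ≥ 1.
The boundary is |tan ϕ| · |tan δ| = 1, so |ϕ| = 90° − |δ| = 90° − 5.7° = 84.3° in the southern hemisphere.

|ϕ| = 84.3°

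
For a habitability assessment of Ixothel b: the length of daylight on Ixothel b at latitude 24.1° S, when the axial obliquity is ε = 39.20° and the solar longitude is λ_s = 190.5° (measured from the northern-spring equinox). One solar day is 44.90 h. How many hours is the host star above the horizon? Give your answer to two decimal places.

Solar declination: sin δ = sin ε · sin λ_s = sin 39.20° × sin 190.5° = -0.11518, so δ = -6.614°.
cos H₀ = −tan φ · tan δ = −tan(-24.1°) × tan(-6.614°) = -0.0519, so H₀ = 1.6227 rad = 92.97°.
Daylight = 2H₀/(2π) × 44.90 h = (1.6227/π) × 44.90 = 23.19 h.

23.19 h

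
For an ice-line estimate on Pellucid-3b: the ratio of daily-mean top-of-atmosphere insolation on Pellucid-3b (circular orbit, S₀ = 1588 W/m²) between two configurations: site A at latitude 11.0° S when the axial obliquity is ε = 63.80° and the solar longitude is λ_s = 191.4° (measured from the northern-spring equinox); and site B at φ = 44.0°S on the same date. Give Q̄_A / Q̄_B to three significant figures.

— Configuration A (φ=-11.0°):
Solar declination: sin δ = sin ε · sin λ_s = sin 63.80° × sin 191.4° = -0.17735, so δ = -10.215°.
cos H₀ = −tan(-11.0°) tan(-10.215°) = -0.0350, H₀ = 1.6058 rad.
Bracket: H₀ sin φ sin δ + cos φ cos δ sin H₀ = 1.6058×-0.19081×-0.17735 + 0.98163×0.98415×0.99939 = 0.054341 + 0.965482 = 1.019823.
Q̄ = (S₀/π) × [bracket] = (1588/π) × 1.019823 = 515.50 W/m².
— Configuration B (φ=-44.0°):
cos H₀ = −tan(-44.0°) tan(-10.215°) = -0.1740, H₀ = 1.7457 rad.
Bracket: H₀ sin φ sin δ + cos φ cos δ sin H₀ = 1.7457×-0.69466×-0.17735 + 0.71934×0.98415×0.98474 = 0.215067 + 0.697135 = 0.912202.
Q̄ = (S₀/π) × [bracket] = (1588/π) × 0.912202 = 461.10 W/m².
Ratio Q̄_A / Q̄_B = 515.50 / 461.10 = 1.118.

Q̄_A / Q̄_B ≈ 1.12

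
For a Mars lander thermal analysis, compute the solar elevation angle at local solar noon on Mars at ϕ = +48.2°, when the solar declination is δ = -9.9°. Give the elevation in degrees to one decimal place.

31.9°

At local noon the hour angle is zero, so the zenith angle equals |ϕ − δ| = |+48.2° − (-9.900°)| = 58.100°.
Elevation = 90° − 58.100° = 31.9°.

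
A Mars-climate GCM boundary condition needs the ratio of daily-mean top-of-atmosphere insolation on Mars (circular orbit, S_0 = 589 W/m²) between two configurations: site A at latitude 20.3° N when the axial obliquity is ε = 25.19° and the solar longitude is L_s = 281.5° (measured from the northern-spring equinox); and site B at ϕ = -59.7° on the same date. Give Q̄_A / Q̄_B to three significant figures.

Q̄_A / Q̄_B ≈ 0.543

— Configuration A (ϕ=+20.3°):
Solar declination: sin δ = sin ε · sin L_s = sin 25.19° × sin 281.5° = -0.41708, so δ = -24.650°.
cos h₀ = −tan(+20.3°) tan(-24.650°) = 0.1698, h₀ = 1.4002 rad.
Bracket: h₀ sin ϕ sin δ + cos ϕ cos δ sin h₀ = 1.4002×0.34694×-0.41708 + 0.93789×0.90887×0.98549 = -0.202611 + 0.840051 = 0.637440.
Q̄ = (S_0/π) × [bracket] = (589/π) × 0.637440 = 119.51 W/m².
— Configuration B (ϕ=-59.7°):
cos h₀ = −tan(-59.7°) tan(-24.650°) = -0.7853, h₀ = 2.4740 rad.
Bracket: h₀ sin ϕ sin δ + cos ϕ cos δ sin h₀ = 2.4740×-0.86340×-0.41708 + 0.50453×0.90887×0.61911 = 0.890904 + 0.283894 = 1.174798.
Q̄ = (S_0/π) × [bracket] = (589/π) × 1.174798 = 220.26 W/m².
Ratio Q̄_A / Q̄_B = 119.51 / 220.26 = 0.5426.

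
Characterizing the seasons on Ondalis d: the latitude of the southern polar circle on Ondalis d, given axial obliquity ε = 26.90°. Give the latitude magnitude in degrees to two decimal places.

The polar circle is the lowest latitude that experiences at least one full rotation of continuous darkness at the northern-summer solstice; it lies at |φ| = 90° − ε = 90° − 26.90° = 63.10°.

63.10°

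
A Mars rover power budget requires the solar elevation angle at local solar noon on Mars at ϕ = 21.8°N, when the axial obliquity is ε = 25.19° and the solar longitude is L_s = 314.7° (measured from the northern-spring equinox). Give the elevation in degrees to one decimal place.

Solar declination: sin δ = sin ε · sin L_s = sin 25.19° × sin 314.7° = -0.30253, so δ = -17.610°.
At local noon the hour angle is zero, so the zenith angle equals |ϕ − δ| = |+21.8° − (-17.610°)| = 39.410°.
Elevation = 90° − 39.410° = 50.6°.

50.6°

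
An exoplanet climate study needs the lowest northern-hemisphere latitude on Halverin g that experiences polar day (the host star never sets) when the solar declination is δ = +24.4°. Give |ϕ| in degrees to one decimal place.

|ϕ| = 65.6°

Polar day requires cos h₀ = −tan ϕ tan δ ≤ −1, i.e. tan ϕ tan δ ≥ 1.
The boundary is |tan ϕ| · |tan δ| = 1, so |ϕ| = 90° − |δ| = 90° − 24.4° = 65.6° in the northern hemisphere.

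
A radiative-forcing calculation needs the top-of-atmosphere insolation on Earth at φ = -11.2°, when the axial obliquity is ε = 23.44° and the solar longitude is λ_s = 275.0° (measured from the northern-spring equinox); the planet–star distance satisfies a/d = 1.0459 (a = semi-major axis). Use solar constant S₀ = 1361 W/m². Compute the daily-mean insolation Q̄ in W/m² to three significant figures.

Solar declination: sin δ = sin ε · sin λ_s = sin 23.44° × sin 275.0° = -0.39627, so δ = -23.346°.
cos H₀ = −tan(-11.2°) tan(-23.346°) = -0.0855, H₀ = 1.6564 rad.
Bracket: H₀ sin φ sin δ + cos φ cos δ sin H₀ = 1.6564×-0.19423×-0.39627 + 0.98096×0.91813×0.99634 = 0.127489 + 0.897352 = 1.024841.
Inverse-square distance factor (a/d)² = 1.0459² = 1.093907.
Q̄ = (S₀/π) × 1.093907 × [bracket] = (1361/π) × 1.093907 × 1.024841 = 485.7 W/m².

Q̄ ≈ 486 W/m²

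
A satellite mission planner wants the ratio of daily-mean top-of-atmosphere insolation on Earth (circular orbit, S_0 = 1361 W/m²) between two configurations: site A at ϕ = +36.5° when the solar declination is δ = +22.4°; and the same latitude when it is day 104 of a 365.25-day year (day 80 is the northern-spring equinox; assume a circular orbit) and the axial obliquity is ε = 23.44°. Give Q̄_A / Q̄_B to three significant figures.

— Configuration A (ϕ=+36.5°):
cos h₀ = −tan(+36.5°) tan(+22.400°) = -0.3050, h₀ = 1.8807 rad.
Bracket: h₀ sin ϕ sin δ + cos ϕ cos δ sin h₀ = 1.8807×0.59482×0.38107 + 0.80386×0.92455×0.95236 = 0.426295 + 0.707802 = 1.134097.
Q̄ = (S_0/π) × [bracket] = (1361/π) × 1.134097 = 491.31 W/m².
— Configuration B (ϕ=+36.5°):
Solar longitude: L_s = 360° × (104 − 80)/365.25 = 23.655°.
sin δ = sin 23.44° × sin 23.655° = 0.15960, so δ = +9.184°.
cos h₀ = −tan(+36.5°) tan(+9.184°) = -0.1196, h₀ = 1.6907 rad.
Bracket: h₀ sin ϕ sin δ + cos ϕ cos δ sin h₀ = 1.6907×0.59482×0.15960 + 0.80386×0.98718×0.99282 = 0.160504 + 0.787857 = 0.948361.
Q̄ = (S_0/π) × [bracket] = (1361/π) × 0.948361 = 410.85 W/m².
Ratio Q̄_A / Q̄_B = 491.31 / 410.85 = 1.196.

Q̄_A / Q̄_B ≈ 1.20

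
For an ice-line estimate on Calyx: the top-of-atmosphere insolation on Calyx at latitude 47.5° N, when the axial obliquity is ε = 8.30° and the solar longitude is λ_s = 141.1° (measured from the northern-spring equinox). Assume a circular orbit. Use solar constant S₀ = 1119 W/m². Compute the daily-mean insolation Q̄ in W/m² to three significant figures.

Q̄ ≈ 278 W/m²

Solar declination: sin δ = sin ε · sin λ_s = sin 8.30° × sin 141.1° = 0.09065, so δ = +5.201°.
cos H₀ = −tan(+47.5°) tan(+5.201°) = -0.0993, H₀ = 1.6703 rad.
Bracket: H₀ sin φ sin δ + cos φ cos δ sin H₀ = 1.6703×0.73728×0.09065 + 0.67559×0.99588×0.99505 = 0.111634 + 0.669476 = 0.781110.
Q̄ = (S₀/π) × [bracket] = (1119/π) × 0.781110 = 278.2 W/m².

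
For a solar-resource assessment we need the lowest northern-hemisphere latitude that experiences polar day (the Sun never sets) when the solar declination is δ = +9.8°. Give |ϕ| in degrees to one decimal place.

Polar day requires cos h₀ = −tan ϕ tan δ ≤ −1, i.e. tan ϕ tan δ ≥ 1.
The boundary is |tan ϕ| · |tan δ| = 1, so |ϕ| = 90° − |δ| = 90° − 9.8° = 80.2° in the northern hemisphere.

|ϕ| = 80.2°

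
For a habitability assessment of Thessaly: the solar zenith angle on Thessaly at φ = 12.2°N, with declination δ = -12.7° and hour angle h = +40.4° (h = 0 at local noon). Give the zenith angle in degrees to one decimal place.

θ_z = 47.2°

cos θ_z = sin φ sin δ + cos φ cos δ cos h = -0.046459 + 0.726129 = 0.679670.
θ_z = arccos(0.679670) = 47.2°.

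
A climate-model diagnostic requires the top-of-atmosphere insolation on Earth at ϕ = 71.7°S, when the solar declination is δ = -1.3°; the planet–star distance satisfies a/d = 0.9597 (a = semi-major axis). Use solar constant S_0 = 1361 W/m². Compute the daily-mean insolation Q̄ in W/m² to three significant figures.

Q̄ ≈ 139 W/m²

cos h₀ = −tan(-71.7°) tan(-1.300°) = -0.0686, h₀ = 1.6395 rad.
Bracket: h₀ sin ϕ sin δ + cos ϕ cos δ sin h₀ = 1.6395×-0.94943×-0.02269 + 0.31399×0.99974×0.99764 = 0.035319 + 0.313168 = 0.348487.
Inverse-square distance factor (a/d)² = 0.9597² = 0.921024.
Q̄ = (S_0/π) × 0.921024 × [bracket] = (1361/π) × 0.921024 × 0.348487 = 139.0 W/m².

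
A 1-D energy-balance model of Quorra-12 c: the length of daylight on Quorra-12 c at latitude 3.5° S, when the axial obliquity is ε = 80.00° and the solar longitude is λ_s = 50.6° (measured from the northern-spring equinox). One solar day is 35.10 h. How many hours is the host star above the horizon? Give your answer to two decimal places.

16.75 h

Solar declination: sin δ = sin ε · sin λ_s = sin 80.00° × sin 50.6° = 0.76099, so δ = +49.552°.
cos H₀ = −tan φ · tan δ = −tan(-3.5°) × tan(+49.552°) = 0.0717, so H₀ = 1.4990 rad = 85.89°.
Daylight = 2H₀/(2π) × 35.10 h = (1.4990/π) × 35.10 = 16.75 h.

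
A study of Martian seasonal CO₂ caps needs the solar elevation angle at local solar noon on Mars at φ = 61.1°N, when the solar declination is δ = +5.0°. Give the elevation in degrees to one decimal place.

At local noon the hour angle is zero, so the zenith angle equals |φ − δ| = |+61.1° − (+5.000°)| = 56.100°.
Elevation = 90° − 56.100° = 33.9°.

33.9°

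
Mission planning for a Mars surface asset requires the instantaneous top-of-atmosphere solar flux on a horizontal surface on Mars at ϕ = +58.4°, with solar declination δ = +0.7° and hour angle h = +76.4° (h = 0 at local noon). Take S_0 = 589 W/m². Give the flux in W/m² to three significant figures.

cos θ_z = sin ϕ sin δ + cos ϕ cos δ cos h = 0.010406 + 0.123202 = 0.133608.
Flux = S_0 · cos θ_z = 589 × 0.133608 = 78.70 W/m².

78.7 W/m²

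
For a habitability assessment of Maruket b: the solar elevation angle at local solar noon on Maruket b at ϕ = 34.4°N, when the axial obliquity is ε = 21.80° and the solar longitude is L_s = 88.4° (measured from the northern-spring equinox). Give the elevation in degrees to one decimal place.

Solar declination: sin δ = sin ε · sin L_s = sin 21.80° × sin 88.4° = 0.37122, so δ = +21.791°.
At local noon the hour angle is zero, so the zenith angle equals |ϕ − δ| = |+34.4° − (+21.791°)| = 12.609°.
Elevation = 90° − 12.609° = 77.4°.

77.4°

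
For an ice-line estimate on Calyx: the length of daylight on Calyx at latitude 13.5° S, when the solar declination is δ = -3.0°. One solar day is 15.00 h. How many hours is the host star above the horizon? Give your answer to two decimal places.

cos H₀ = −tan φ · tan δ = −tan(-13.5°) × tan(-3.000°) = -0.0126, so H₀ = 1.5834 rad = 90.72°.
Daylight = 2H₀/(2π) × 15.00 h = (1.5834/π) × 15.00 = 7.56 h.

7.56 h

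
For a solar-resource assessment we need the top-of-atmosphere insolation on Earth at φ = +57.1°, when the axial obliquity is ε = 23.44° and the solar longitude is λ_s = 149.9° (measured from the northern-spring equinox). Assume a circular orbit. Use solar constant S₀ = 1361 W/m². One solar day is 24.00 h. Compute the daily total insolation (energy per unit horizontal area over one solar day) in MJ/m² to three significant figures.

30.8 MJ/m²

Solar declination: sin δ = sin ε · sin λ_s = sin 23.44° × sin 149.9° = 0.19950, so δ = +11.507°.
cos H₀ = −tan(+57.1°) tan(+11.507°) = -0.3147, H₀ = 1.8909 rad.
Bracket: H₀ sin φ sin δ + cos φ cos δ sin H₀ = 1.8909×0.83962×0.19950 + 0.54317×0.97990×0.94919 = 0.316734 + 0.505209 = 0.821943.
Q̄ = (S₀/π) × [bracket] = (1361/π) × 0.821943 = 356.08 W/m².
Daily total = Q̄ × 24.00 h × 3600 s/h = 356.08 × 24.00 × 3600 / 10⁶ = 30.77 MJ/m².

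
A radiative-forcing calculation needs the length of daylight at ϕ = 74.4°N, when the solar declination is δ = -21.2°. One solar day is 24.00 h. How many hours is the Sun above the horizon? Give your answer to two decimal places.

0.00 h

cos h₀ = −tan ϕ · tan δ = 1.3892 ≥ 1, so the Sun never rises (polar night) and h₀ = 0.
Daylight = 2h₀/(2π) × 24.00 h = (0.0000/π) × 24.00 = 0.00 h.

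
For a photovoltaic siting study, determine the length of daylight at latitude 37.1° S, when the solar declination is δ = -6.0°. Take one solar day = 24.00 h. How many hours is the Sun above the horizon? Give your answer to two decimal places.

12.61 h

cos h₀ = −tan ϕ · tan δ = −tan(-37.1°) × tan(-6.000°) = -0.0795, so h₀ = 1.6504 rad = 94.56°.
Daylight = 2h₀/(2π) × 24.00 h = (1.6504/π) × 24.00 = 12.61 h.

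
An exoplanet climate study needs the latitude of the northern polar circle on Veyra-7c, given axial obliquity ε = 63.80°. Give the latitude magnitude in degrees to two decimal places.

26.20°

The polar circle is the lowest latitude that experiences at least one full rotation of continuous daylight at the northern-summer solstice; it lies at |ϕ| = 90° − ε = 90° − 63.80° = 26.20°.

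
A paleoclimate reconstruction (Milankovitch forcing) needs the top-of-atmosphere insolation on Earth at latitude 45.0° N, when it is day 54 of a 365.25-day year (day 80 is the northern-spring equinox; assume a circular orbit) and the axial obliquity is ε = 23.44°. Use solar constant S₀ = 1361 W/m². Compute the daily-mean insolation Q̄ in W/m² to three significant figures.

Q̄ ≈ 224 W/m²

Solar longitude: λ_s = 360° × (54 − 80)/365.25 = -25.626°, i.e. -25.626° + 360° = 334.374°.
sin δ = sin 23.44° × sin 334.374° = -0.17204, so δ = -9.907°.
cos H₀ = −tan(+45.0°) tan(-9.907°) = 0.1746, H₀ = 1.3952 rad.
Bracket: H₀ sin φ sin δ + cos φ cos δ sin H₀ = 1.3952×0.70711×-0.17204 + 0.70711×0.98509×0.98463 = -0.169728 + 0.685861 = 0.516133.
Q̄ = (S₀/π) × [bracket] = (1361/π) × 0.516133 = 223.6 W/m².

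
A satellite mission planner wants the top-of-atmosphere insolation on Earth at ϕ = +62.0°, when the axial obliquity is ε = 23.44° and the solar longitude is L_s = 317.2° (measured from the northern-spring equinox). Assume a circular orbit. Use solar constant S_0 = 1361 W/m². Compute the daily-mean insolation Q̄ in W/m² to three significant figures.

Q̄ ≈ 61.4 W/m²

Solar declination: sin δ = sin ε · sin L_s = sin 23.44° × sin 317.2° = -0.27027, so δ = -15.681°.
cos h₀ = −tan(+62.0°) tan(-15.681°) = 0.5280, h₀ = 1.0146 rad.
Bracket: h₀ sin ϕ sin δ + cos ϕ cos δ sin h₀ = 1.0146×0.88295×-0.27027 + 0.46947×0.96278×0.84927 = -0.242119 + 0.383867 = 0.141748.
Q̄ = (S_0/π) × [bracket] = (1361/π) × 0.141748 = 61.41 W/m².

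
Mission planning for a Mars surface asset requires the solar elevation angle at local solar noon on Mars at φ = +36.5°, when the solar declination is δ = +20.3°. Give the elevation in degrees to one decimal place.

At local noon the hour angle is zero, so the zenith angle equals |φ − δ| = |+36.5° − (+20.300°)| = 16.200°.
Elevation = 90° − 16.200° = 73.8°.

73.8°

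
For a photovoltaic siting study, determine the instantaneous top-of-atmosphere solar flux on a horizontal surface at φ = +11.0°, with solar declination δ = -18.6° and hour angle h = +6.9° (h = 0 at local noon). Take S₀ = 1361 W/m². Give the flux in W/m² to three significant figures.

1.17e+03 W/m²

cos θ_z = sin φ sin δ + cos φ cos δ cos h = -0.060860 + 0.923617 = 0.862757.
Flux = S₀ · cos θ_z = 1361 × 0.862757 = 1174 W/m².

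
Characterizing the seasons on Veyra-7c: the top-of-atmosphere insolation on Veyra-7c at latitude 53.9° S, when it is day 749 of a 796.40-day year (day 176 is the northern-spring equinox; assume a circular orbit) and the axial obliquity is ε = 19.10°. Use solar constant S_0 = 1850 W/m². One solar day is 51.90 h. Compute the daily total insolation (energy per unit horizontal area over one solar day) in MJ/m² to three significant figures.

113 MJ/m²

Solar longitude: L_s = 360° × (749 − 176)/796.40 = 259.016°.
sin δ = sin 19.10° × sin 259.016° = -0.32122, so δ = -18.737°.
cos h₀ = −tan(-53.9°) tan(-18.737°) = -0.4652, h₀ = 2.0546 rad.
Bracket: h₀ sin ϕ sin δ + cos ϕ cos δ sin h₀ = 2.0546×-0.80799×-0.32122 + 0.58920×0.94700×0.88523 = 0.533256 + 0.493934 = 1.027190.
Q̄ = (S_0/π) × [bracket] = (1850/π) × 1.027190 = 604.88 W/m².
Daily total = Q̄ × 51.90 h × 3600 s/h = 604.88 × 51.90 × 3600 / 10⁶ = 113.0 MJ/m².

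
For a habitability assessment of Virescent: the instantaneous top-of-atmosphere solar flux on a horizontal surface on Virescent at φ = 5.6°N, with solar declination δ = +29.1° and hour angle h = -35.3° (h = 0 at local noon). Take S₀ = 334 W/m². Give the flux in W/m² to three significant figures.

cos θ_z = sin φ sin δ + cos φ cos δ cos h = 0.047458 + 0.709715 = 0.757173.
Flux = S₀ · cos θ_z = 334 × 0.757173 = 252.9 W/m².

253 W/m²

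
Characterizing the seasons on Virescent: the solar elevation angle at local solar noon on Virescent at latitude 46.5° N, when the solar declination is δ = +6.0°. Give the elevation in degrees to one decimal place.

49.5°

At local noon the hour angle is zero, so the zenith angle equals |ϕ − δ| = |+46.5° − (+6.000°)| = 40.500°.
Elevation = 90° − 40.500° = 49.5°.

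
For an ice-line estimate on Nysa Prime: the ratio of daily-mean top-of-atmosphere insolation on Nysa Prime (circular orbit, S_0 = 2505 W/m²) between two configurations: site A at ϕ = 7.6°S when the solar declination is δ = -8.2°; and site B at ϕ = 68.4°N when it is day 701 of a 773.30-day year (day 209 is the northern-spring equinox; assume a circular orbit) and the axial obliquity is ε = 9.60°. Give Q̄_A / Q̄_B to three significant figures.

— Configuration A (ϕ=-7.6°):
cos h₀ = −tan(-7.6°) tan(-8.200°) = -0.0192, h₀ = 1.5900 rad.
Bracket: h₀ sin ϕ sin δ + cos ϕ cos δ sin h₀ = 1.5900×-0.13226×-0.14263 + 0.99122×0.98978×0.99982 = 0.029994 + 0.980913 = 1.010907.
Q̄ = (S_0/π) × [bracket] = (2505/π) × 1.010907 = 806.06 W/m².
— Configuration B (ϕ=+68.4°):
Solar longitude: L_s = 360° × (701 − 209)/773.30 = 229.044°.
sin δ = sin 9.60° × sin 229.044° = -0.12595, so δ = -7.235°.
cos h₀ = −tan(+68.4°) tan(-7.235°) = 0.3207, h₀ = 1.2444 rad.
Bracket: h₀ sin ϕ sin δ + cos ϕ cos δ sin h₀ = 1.2444×0.92978×-0.12595 + 0.36812×0.99204×0.94719 = -0.145726 + 0.345904 = 0.200178.
Q̄ = (S_0/π) × [bracket] = (2505/π) × 0.200178 = 159.62 W/m².
Ratio Q̄_A / Q̄_B = 806.06 / 159.62 = 5.050.

Q̄_A / Q̄_B ≈ 5.05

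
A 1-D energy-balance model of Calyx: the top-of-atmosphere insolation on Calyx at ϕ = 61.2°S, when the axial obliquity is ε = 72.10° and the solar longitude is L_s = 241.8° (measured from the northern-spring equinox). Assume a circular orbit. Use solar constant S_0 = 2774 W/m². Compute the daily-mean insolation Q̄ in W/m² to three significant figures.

Solar declination: sin δ = sin ε · sin L_s = sin 72.10° × sin 241.8° = -0.83864, so δ = -56.997°.
cos h₀ = −tan(-61.2°) tan(-56.997°) = -2.8007 ≤ −1 ⇒ polar day, h₀ = π.
Bracket: h₀ sin ϕ sin δ + cos ϕ cos δ sin h₀ = 3.1416×-0.87631×-0.83864 + 0.48175×0.54468×0.00000 = 2.308789 + 0.000000 = 2.308789.
Q̄ = (S_0/π) × [bracket] = (2774/π) × 2.308789 = 2039 W/m².

Q̄ ≈ 2.04e+03 W/m²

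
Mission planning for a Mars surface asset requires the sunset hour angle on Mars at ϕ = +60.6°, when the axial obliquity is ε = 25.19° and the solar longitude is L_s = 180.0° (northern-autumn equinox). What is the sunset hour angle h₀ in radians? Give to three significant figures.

h₀ = 1.57 rad

Solar declination: sin δ = sin ε · sin L_s = sin 25.19° × sin 180.0° = 0.00000, so δ = +0.000°.
cos h₀ = −tan ϕ · tan δ = −tan(+60.6°) × tan(+0.000°) = -0.0000, so h₀ = 1.5708 rad = 90.00°.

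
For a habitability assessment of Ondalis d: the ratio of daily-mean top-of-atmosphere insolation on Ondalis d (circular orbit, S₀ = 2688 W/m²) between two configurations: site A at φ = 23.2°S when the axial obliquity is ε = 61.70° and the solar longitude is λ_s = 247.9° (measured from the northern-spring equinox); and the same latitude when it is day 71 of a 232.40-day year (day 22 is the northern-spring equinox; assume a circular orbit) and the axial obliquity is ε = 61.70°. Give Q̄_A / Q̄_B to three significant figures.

— Configuration A (φ=-23.2°):
Solar declination: sin δ = sin ε · sin λ_s = sin 61.70° × sin 247.9° = -0.81579, so δ = -54.665°.
cos H₀ = −tan(-23.2°) tan(-54.665°) = -0.6046, H₀ = 2.2200 rad.
Bracket: H₀ sin φ sin δ + cos φ cos δ sin H₀ = 2.2200×-0.39394×-0.81579 + 0.91914×0.57835×0.79656 = 0.713447 + 0.423439 = 1.136886.
Q̄ = (S₀/π) × [bracket] = (2688/π) × 1.136886 = 972.74 W/m².
— Configuration B (φ=-23.2°):
Solar longitude: λ_s = 360° × (71 − 22)/232.40 = 75.904°.
sin δ = sin 61.70° × sin 75.904° = 0.85396, so δ = +58.645°.
cos H₀ = −tan(-23.2°) tan(+58.645°) = 0.7034, H₀ = 0.7906 rad.
Bracket: H₀ sin φ sin δ + cos φ cos δ sin H₀ = 0.7906×-0.39394×0.85396 + 0.91914×0.52033×0.71078 = -0.265965 + 0.339935 = 0.073970.
Q̄ = (S₀/π) × [bracket] = (2688/π) × 0.073970 = 63.290 W/m².
Ratio Q̄_A / Q̄_B = 972.74 / 63.290 = 15.37.

Q̄_A / Q̄_B ≈ 15.4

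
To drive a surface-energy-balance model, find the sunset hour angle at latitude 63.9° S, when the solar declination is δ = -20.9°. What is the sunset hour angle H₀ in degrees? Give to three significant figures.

cos H₀ = −tan φ · tan δ = −tan(-63.9°) × tan(-20.900°) = -0.7795, so H₀ = 2.4646 rad = 141.21°.

H₀ = 141°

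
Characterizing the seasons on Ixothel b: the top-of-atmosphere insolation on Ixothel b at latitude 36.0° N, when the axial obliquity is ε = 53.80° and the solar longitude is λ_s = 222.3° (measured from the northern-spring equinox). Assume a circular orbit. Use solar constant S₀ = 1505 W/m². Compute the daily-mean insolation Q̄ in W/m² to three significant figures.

Q̄ ≈ 122 W/m²

Solar declination: sin δ = sin ε · sin λ_s = sin 53.80° × sin 222.3° = -0.54309, so δ = -32.895°.
cos H₀ = −tan(+36.0°) tan(-32.895°) = 0.4699, H₀ = 1.0816 rad.
Bracket: H₀ sin φ sin δ + cos φ cos δ sin H₀ = 1.0816×0.58779×-0.54309 + 0.80902×0.83967×0.88271 = -0.345271 + 0.599634 = 0.254363.
Q̄ = (S₀/π) × [bracket] = (1505/π) × 0.254363 = 121.9 W/m².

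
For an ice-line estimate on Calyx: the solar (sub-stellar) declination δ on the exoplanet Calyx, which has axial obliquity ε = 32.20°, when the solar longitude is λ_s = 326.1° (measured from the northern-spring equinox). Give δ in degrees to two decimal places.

δ = -17.29°

sin δ = sin ε · sin λ_s = sin 32.20° × sin 326.1° = -0.297209.
δ = arcsin(-0.297209) = -17.29°.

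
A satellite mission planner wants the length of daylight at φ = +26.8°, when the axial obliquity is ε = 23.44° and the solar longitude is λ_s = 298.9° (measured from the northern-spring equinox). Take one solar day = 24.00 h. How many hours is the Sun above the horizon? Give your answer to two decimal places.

10.56 h

Solar declination: sin δ = sin ε · sin λ_s = sin 23.44° × sin 298.9° = -0.34825, so δ = -20.380°.
cos H₀ = −tan φ · tan δ = −tan(+26.8°) × tan(-20.380°) = 0.1877, so H₀ = 1.3820 rad = 79.18°.
Daylight = 2H₀/(2π) × 24.00 h = (1.3820/π) × 24.00 = 10.56 h.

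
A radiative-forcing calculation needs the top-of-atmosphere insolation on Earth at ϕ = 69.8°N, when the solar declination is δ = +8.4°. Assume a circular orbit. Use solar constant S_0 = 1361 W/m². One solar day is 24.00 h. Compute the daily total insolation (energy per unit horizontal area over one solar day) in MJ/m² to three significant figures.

cos h₀ = −tan(+69.8°) tan(+8.400°) = -0.4013, h₀ = 1.9838 rad.
Bracket: h₀ sin ϕ sin δ + cos ϕ cos δ sin h₀ = 1.9838×0.93849×0.14608 + 0.34530×0.98927×0.91593 = 0.271968 + 0.312877 = 0.584845.
Q̄ = (S_0/π) × [bracket] = (1361/π) × 0.584845 = 253.37 W/m².
Daily total = Q̄ × 24.00 h × 3600 s/h = 253.37 × 24.00 × 3600 / 10⁶ = 21.89 MJ/m².

21.9 MJ/m²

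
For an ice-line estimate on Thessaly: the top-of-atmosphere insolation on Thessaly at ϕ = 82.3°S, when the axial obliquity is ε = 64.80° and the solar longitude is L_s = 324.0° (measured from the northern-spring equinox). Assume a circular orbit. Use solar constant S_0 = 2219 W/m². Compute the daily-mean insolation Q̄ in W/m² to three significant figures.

Solar declination: sin δ = sin ε · sin L_s = sin 64.80° × sin 324.0° = -0.53184, so δ = -32.130°.
cos h₀ = −tan(-82.3°) tan(-32.130°) = -4.6450 ≤ −1 ⇒ polar day, h₀ = π.
Bracket: h₀ sin ϕ sin δ + cos ϕ cos δ sin h₀ = 3.1416×-0.99098×-0.53184 + 0.13399×0.84684×0.00000 = 1.655758 + 0.000000 = 1.655758.
Q̄ = (S_0/π) × [bracket] = (2219/π) × 1.655758 = 1170 W/m².

Q̄ ≈ 1.17e+03 W/m²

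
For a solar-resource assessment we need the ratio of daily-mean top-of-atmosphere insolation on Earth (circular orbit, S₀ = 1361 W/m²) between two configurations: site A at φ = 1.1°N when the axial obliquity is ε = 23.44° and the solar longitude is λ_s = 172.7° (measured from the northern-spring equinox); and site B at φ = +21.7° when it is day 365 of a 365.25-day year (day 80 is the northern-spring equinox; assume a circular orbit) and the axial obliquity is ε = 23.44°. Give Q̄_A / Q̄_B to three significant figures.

— Configuration A (φ=+1.1°):
Solar declination: sin δ = sin ε · sin λ_s = sin 23.44° × sin 172.7° = 0.05054, so δ = +2.897°.
cos H₀ = −tan(+1.1°) tan(+2.897°) = -0.0010, H₀ = 1.5718 rad.
Bracket: H₀ sin φ sin δ + cos φ cos δ sin H₀ = 1.5718×0.01920×0.05054 + 0.99982×0.99872×1.00000 = 0.001525 + 0.998540 = 1.000065.
Q̄ = (S₀/π) × [bracket] = (1361/π) × 1.000065 = 433.25 W/m².
— Configuration B (φ=+21.7°):
Solar longitude: λ_s = 360° × (365 − 80)/365.25 = 280.903°.
sin δ = sin 23.44° × sin 280.903° = -0.39061, so δ = -22.992°.
cos H₀ = −tan(+21.7°) tan(-22.992°) = 0.1689, H₀ = 1.4011 rad.
Bracket: H₀ sin φ sin δ + cos φ cos δ sin H₀ = 1.4011×0.36975×-0.39061 + 0.92913×0.92056×0.98564 = -0.202358 + 0.843038 = 0.640680.
Q̄ = (S₀/π) × [bracket] = (1361/π) × 0.640680 = 277.56 W/m².
Ratio Q̄_A / Q̄_B = 433.25 / 277.56 = 1.561.

Q̄_A / Q̄_B ≈ 1.56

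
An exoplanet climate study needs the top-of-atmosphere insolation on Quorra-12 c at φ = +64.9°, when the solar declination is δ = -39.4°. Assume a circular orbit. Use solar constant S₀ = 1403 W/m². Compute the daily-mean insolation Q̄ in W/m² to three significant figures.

cos H₀ = −tan(+64.9°) tan(-39.400°) = 1.7535 ≥ 1 ⇒ polar night, H₀ = 0 and Q̄ = 0.

Q̄ ≈ 0.00 W/m²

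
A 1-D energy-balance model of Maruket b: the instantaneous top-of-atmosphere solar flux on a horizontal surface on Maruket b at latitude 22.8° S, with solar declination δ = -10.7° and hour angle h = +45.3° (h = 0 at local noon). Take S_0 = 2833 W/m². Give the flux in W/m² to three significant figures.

2.01e+03 W/m²

cos θ_z = sin ϕ sin δ + cos ϕ cos δ cos h = 0.071949 + 0.637159 = 0.709108.
Flux = S_0 · cos θ_z = 2833 × 0.709108 = 2009 W/m².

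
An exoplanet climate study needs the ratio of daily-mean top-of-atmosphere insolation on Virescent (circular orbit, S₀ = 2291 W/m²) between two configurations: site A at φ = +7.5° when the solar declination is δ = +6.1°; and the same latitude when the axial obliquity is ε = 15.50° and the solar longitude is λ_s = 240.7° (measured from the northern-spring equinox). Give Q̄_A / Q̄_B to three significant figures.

Q̄_A / Q̄_B ≈ 1.10

— Configuration A (φ=+7.5°):
cos H₀ = −tan(+7.5°) tan(+6.100°) = -0.0141, H₀ = 1.5849 rad.
Bracket: H₀ sin φ sin δ + cos φ cos δ sin H₀ = 1.5849×0.13053×0.10626 + 0.99144×0.99434×0.99990 = 0.021983 + 0.985730 = 1.007713.
Q̄ = (S₀/π) × [bracket] = (2291/π) × 1.007713 = 734.87 W/m².
— Configuration B (φ=+7.5°):
Solar declination: sin δ = sin ε · sin λ_s = sin 15.50° × sin 240.7° = -0.23305, so δ = -13.477°.
cos H₀ = −tan(+7.5°) tan(-13.477°) = 0.0316, H₀ = 1.5392 rad.
Bracket: H₀ sin φ sin δ + cos φ cos δ sin H₀ = 1.5392×0.13053×-0.23305 + 0.99144×0.97246×0.99950 = -0.046822 + 0.963654 = 0.916832.
Q̄ = (S₀/π) × [bracket] = (2291/π) × 0.916832 = 668.60 W/m².
Ratio Q̄_A / Q̄_B = 734.87 / 668.60 = 1.099.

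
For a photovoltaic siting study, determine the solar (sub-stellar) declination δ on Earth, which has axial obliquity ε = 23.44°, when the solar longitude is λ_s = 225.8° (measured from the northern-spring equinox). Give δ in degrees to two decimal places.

sin δ = sin ε · sin λ_s = sin 23.44° × sin 225.8° = -0.285179.
δ = arcsin(-0.285179) = -16.57°.

δ = -16.57°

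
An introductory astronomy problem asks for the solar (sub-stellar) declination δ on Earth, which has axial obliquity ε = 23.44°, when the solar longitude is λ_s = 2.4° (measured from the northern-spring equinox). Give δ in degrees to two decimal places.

δ = +0.95°

sin δ = sin ε · sin λ_s = sin 23.44° × sin 2.4° = 0.016658.
δ = arcsin(0.016658) = +0.95°.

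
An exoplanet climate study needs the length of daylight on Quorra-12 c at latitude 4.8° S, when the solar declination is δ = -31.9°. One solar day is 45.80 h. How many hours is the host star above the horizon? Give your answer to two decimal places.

cos H₀ = −tan φ · tan δ = −tan(-4.8°) × tan(-31.900°) = -0.0523, so H₀ = 1.6231 rad = 93.00°.
Daylight = 2H₀/(2π) × 45.80 h = (1.6231/π) × 45.80 = 23.66 h.

23.66 h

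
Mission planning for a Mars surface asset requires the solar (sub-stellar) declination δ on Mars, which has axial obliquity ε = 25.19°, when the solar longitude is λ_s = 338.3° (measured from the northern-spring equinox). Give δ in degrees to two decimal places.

δ = -9.05°

sin δ = sin ε · sin λ_s = sin 25.19° × sin 338.3° = -0.157372.
δ = arcsin(-0.157372) = -9.05°.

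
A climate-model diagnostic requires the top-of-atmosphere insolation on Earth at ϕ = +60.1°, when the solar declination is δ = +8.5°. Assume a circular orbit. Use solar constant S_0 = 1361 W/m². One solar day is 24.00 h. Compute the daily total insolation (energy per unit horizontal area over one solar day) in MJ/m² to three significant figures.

cos h₀ = −tan(+60.1°) tan(+8.500°) = -0.2599, h₀ = 1.8337 rad.
Bracket: h₀ sin ϕ sin δ + cos ϕ cos δ sin h₀ = 1.8337×0.86690×0.14781 + 0.49849×0.98902×0.96563 = 0.234964 + 0.476072 = 0.711036.
Q̄ = (S_0/π) × [bracket] = (1361/π) × 0.711036 = 308.03 W/m².
Daily total = Q̄ × 24.00 h × 3600 s/h = 308.03 × 24.00 × 3600 / 10⁶ = 26.61 MJ/m².

26.6 MJ/m²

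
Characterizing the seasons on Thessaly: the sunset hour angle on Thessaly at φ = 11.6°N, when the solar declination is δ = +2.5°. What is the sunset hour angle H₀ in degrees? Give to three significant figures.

cos H₀ = −tan φ · tan δ = −tan(+11.6°) × tan(+2.500°) = -0.0090, so H₀ = 1.5798 rad = 90.51°.

H₀ = 90.5°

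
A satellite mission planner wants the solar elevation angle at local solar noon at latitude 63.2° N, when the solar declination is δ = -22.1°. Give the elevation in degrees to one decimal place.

At local noon the hour angle is zero, so the zenith angle equals |ϕ − δ| = |+63.2° − (-22.100°)| = 85.300°.
Elevation = 90° − 85.300° = 4.7°.

4.7°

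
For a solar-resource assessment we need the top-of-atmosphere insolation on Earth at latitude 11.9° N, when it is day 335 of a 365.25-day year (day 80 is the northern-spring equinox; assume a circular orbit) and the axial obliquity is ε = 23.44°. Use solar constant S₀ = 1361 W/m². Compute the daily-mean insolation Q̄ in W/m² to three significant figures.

Solar longitude: λ_s = 360° × (335 − 80)/365.25 = 251.335°.
sin δ = sin 23.44° × sin 251.335° = -0.37687, so δ = -22.140°.
cos H₀ = −tan(+11.9°) tan(-22.140°) = 0.0857, H₀ = 1.4850 rad.
Bracket: H₀ sin φ sin δ + cos φ cos δ sin H₀ = 1.4850×0.20620×-0.37687 + 0.97851×0.92627×0.99632 = -0.115400 + 0.903029 = 0.787629.
Q̄ = (S₀/π) × [bracket] = (1361/π) × 0.787629 = 341.2 W/m².

Q̄ ≈ 341 W/m²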